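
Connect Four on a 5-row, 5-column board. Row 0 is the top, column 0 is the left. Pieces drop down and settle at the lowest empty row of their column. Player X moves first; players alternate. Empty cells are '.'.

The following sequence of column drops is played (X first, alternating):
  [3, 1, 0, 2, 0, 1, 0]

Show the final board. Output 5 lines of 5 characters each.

Answer: .....
.....
X....
XO...
XOOX.

Derivation:
Move 1: X drops in col 3, lands at row 4
Move 2: O drops in col 1, lands at row 4
Move 3: X drops in col 0, lands at row 4
Move 4: O drops in col 2, lands at row 4
Move 5: X drops in col 0, lands at row 3
Move 6: O drops in col 1, lands at row 3
Move 7: X drops in col 0, lands at row 2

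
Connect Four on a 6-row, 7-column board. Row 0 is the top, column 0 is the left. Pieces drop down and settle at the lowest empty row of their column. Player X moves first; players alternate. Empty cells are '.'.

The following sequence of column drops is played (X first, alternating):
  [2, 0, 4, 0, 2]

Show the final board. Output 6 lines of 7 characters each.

Move 1: X drops in col 2, lands at row 5
Move 2: O drops in col 0, lands at row 5
Move 3: X drops in col 4, lands at row 5
Move 4: O drops in col 0, lands at row 4
Move 5: X drops in col 2, lands at row 4

Answer: .......
.......
.......
.......
O.X....
O.X.X..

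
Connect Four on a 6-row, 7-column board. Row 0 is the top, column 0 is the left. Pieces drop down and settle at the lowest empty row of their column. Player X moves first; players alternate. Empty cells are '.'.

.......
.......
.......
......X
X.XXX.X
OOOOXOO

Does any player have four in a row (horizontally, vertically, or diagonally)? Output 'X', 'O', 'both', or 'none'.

O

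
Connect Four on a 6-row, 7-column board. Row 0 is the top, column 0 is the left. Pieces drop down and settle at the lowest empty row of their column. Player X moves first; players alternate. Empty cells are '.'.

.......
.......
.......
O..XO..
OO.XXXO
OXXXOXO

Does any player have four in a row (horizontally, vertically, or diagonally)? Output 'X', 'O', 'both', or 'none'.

none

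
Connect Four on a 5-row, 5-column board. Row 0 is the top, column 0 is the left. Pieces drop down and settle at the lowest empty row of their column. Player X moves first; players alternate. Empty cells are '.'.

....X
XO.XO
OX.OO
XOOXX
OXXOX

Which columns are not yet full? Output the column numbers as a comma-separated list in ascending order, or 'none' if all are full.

Answer: 0,1,2,3

Derivation:
col 0: top cell = '.' → open
col 1: top cell = '.' → open
col 2: top cell = '.' → open
col 3: top cell = '.' → open
col 4: top cell = 'X' → FULL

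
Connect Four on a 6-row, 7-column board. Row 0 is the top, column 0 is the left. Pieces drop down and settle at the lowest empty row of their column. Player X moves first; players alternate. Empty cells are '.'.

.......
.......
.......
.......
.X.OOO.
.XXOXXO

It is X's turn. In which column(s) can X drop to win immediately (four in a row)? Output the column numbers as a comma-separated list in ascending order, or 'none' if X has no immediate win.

col 0: drop X → no win
col 1: drop X → no win
col 2: drop X → no win
col 3: drop X → no win
col 4: drop X → no win
col 5: drop X → no win
col 6: drop X → no win

Answer: none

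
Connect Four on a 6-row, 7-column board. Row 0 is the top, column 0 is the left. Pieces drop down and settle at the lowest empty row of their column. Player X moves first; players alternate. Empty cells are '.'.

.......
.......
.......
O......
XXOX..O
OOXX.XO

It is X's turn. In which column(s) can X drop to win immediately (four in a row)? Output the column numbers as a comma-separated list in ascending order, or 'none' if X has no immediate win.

Answer: 4

Derivation:
col 0: drop X → no win
col 1: drop X → no win
col 2: drop X → no win
col 3: drop X → no win
col 4: drop X → WIN!
col 5: drop X → no win
col 6: drop X → no win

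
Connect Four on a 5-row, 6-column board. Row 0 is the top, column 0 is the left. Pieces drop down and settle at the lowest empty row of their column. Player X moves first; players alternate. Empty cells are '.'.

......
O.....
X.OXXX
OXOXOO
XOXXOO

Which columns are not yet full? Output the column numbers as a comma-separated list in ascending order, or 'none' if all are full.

Answer: 0,1,2,3,4,5

Derivation:
col 0: top cell = '.' → open
col 1: top cell = '.' → open
col 2: top cell = '.' → open
col 3: top cell = '.' → open
col 4: top cell = '.' → open
col 5: top cell = '.' → open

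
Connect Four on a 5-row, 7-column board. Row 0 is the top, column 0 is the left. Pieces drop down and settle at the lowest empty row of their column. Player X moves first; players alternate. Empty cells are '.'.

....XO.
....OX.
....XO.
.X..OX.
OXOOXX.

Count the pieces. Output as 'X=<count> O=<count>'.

X=8 O=7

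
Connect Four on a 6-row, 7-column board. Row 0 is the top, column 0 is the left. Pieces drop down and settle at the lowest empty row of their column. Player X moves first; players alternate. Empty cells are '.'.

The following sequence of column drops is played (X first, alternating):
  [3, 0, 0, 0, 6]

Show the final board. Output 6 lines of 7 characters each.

Move 1: X drops in col 3, lands at row 5
Move 2: O drops in col 0, lands at row 5
Move 3: X drops in col 0, lands at row 4
Move 4: O drops in col 0, lands at row 3
Move 5: X drops in col 6, lands at row 5

Answer: .......
.......
.......
O......
X......
O..X..X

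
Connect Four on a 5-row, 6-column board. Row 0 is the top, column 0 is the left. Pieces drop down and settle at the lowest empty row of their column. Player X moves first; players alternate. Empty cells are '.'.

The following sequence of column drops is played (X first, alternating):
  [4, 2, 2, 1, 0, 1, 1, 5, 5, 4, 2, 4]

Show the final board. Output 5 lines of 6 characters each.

Answer: ......
......
.XX.O.
.OX.OX
XOO.XO

Derivation:
Move 1: X drops in col 4, lands at row 4
Move 2: O drops in col 2, lands at row 4
Move 3: X drops in col 2, lands at row 3
Move 4: O drops in col 1, lands at row 4
Move 5: X drops in col 0, lands at row 4
Move 6: O drops in col 1, lands at row 3
Move 7: X drops in col 1, lands at row 2
Move 8: O drops in col 5, lands at row 4
Move 9: X drops in col 5, lands at row 3
Move 10: O drops in col 4, lands at row 3
Move 11: X drops in col 2, lands at row 2
Move 12: O drops in col 4, lands at row 2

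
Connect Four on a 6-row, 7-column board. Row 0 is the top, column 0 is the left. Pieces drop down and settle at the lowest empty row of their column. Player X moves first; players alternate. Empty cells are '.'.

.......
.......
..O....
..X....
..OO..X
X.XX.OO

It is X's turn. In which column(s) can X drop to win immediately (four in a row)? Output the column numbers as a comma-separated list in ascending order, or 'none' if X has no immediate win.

Answer: 1

Derivation:
col 0: drop X → no win
col 1: drop X → WIN!
col 2: drop X → no win
col 3: drop X → no win
col 4: drop X → no win
col 5: drop X → no win
col 6: drop X → no win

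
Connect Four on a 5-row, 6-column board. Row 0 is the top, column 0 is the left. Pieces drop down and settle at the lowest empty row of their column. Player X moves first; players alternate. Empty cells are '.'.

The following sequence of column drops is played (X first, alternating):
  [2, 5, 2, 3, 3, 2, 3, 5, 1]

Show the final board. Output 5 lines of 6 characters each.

Move 1: X drops in col 2, lands at row 4
Move 2: O drops in col 5, lands at row 4
Move 3: X drops in col 2, lands at row 3
Move 4: O drops in col 3, lands at row 4
Move 5: X drops in col 3, lands at row 3
Move 6: O drops in col 2, lands at row 2
Move 7: X drops in col 3, lands at row 2
Move 8: O drops in col 5, lands at row 3
Move 9: X drops in col 1, lands at row 4

Answer: ......
......
..OX..
..XX.O
.XXO.O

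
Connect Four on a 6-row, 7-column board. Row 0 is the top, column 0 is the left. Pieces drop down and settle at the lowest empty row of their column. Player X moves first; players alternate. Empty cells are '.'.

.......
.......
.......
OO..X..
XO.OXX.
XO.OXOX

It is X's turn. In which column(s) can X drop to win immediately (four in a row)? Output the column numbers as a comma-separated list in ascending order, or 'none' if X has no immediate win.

Answer: 4

Derivation:
col 0: drop X → no win
col 1: drop X → no win
col 2: drop X → no win
col 3: drop X → no win
col 4: drop X → WIN!
col 5: drop X → no win
col 6: drop X → no win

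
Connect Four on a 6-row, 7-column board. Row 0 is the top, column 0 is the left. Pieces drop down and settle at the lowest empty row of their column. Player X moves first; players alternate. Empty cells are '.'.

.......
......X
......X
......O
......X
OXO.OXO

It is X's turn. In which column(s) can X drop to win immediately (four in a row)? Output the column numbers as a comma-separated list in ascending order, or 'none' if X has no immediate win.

Answer: none

Derivation:
col 0: drop X → no win
col 1: drop X → no win
col 2: drop X → no win
col 3: drop X → no win
col 4: drop X → no win
col 5: drop X → no win
col 6: drop X → no win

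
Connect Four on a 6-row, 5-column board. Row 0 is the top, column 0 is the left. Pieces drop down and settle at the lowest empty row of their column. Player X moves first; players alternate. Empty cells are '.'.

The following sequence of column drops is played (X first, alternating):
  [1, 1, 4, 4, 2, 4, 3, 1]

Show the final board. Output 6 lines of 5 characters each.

Answer: .....
.....
.....
.O..O
.O..O
.XXXX

Derivation:
Move 1: X drops in col 1, lands at row 5
Move 2: O drops in col 1, lands at row 4
Move 3: X drops in col 4, lands at row 5
Move 4: O drops in col 4, lands at row 4
Move 5: X drops in col 2, lands at row 5
Move 6: O drops in col 4, lands at row 3
Move 7: X drops in col 3, lands at row 5
Move 8: O drops in col 1, lands at row 3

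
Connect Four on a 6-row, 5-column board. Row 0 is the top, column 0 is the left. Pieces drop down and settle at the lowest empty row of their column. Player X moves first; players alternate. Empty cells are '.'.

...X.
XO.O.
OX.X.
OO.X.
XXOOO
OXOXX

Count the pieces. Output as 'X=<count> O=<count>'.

X=10 O=10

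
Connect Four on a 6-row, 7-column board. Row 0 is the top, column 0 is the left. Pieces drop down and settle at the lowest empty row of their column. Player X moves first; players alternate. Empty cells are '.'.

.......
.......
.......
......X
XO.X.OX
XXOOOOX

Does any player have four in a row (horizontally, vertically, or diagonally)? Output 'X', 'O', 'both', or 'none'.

O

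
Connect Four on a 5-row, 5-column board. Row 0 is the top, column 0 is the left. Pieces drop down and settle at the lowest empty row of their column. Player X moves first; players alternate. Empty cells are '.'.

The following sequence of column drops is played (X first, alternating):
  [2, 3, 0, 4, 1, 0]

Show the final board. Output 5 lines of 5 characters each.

Move 1: X drops in col 2, lands at row 4
Move 2: O drops in col 3, lands at row 4
Move 3: X drops in col 0, lands at row 4
Move 4: O drops in col 4, lands at row 4
Move 5: X drops in col 1, lands at row 4
Move 6: O drops in col 0, lands at row 3

Answer: .....
.....
.....
O....
XXXOO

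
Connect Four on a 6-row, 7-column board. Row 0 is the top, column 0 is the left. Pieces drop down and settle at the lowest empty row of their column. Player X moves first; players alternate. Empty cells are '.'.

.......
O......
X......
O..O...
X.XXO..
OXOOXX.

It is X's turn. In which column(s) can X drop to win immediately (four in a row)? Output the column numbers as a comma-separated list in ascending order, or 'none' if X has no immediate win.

col 0: drop X → no win
col 1: drop X → WIN!
col 2: drop X → no win
col 3: drop X → no win
col 4: drop X → no win
col 5: drop X → no win
col 6: drop X → no win

Answer: 1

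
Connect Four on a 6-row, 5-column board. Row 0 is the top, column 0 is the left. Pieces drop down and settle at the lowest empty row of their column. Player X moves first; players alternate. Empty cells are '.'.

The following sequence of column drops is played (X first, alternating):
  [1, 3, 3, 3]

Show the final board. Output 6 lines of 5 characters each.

Move 1: X drops in col 1, lands at row 5
Move 2: O drops in col 3, lands at row 5
Move 3: X drops in col 3, lands at row 4
Move 4: O drops in col 3, lands at row 3

Answer: .....
.....
.....
...O.
...X.
.X.O.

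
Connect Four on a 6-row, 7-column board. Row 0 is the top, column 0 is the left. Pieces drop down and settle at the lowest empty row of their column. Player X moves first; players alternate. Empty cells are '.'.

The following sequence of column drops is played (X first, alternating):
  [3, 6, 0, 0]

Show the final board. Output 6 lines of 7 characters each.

Move 1: X drops in col 3, lands at row 5
Move 2: O drops in col 6, lands at row 5
Move 3: X drops in col 0, lands at row 5
Move 4: O drops in col 0, lands at row 4

Answer: .......
.......
.......
.......
O......
X..X..O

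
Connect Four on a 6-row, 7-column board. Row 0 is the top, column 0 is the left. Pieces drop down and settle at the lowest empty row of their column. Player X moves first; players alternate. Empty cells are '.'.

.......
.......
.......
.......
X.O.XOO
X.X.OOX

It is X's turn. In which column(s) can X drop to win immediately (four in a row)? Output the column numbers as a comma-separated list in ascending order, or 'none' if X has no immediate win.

Answer: none

Derivation:
col 0: drop X → no win
col 1: drop X → no win
col 2: drop X → no win
col 3: drop X → no win
col 4: drop X → no win
col 5: drop X → no win
col 6: drop X → no win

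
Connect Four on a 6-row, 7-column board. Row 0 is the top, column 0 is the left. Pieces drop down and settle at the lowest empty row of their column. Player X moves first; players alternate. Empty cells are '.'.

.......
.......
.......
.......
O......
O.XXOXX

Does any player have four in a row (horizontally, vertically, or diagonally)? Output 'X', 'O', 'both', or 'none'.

none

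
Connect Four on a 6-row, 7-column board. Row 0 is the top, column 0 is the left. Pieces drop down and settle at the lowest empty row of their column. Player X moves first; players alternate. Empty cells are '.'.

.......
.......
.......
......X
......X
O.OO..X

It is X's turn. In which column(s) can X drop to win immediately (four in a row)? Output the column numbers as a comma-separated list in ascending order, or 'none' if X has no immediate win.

col 0: drop X → no win
col 1: drop X → no win
col 2: drop X → no win
col 3: drop X → no win
col 4: drop X → no win
col 5: drop X → no win
col 6: drop X → WIN!

Answer: 6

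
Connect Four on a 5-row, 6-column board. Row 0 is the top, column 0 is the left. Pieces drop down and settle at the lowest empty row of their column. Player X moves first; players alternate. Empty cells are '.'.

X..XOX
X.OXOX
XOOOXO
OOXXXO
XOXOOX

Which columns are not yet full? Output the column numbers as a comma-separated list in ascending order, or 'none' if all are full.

Answer: 1,2

Derivation:
col 0: top cell = 'X' → FULL
col 1: top cell = '.' → open
col 2: top cell = '.' → open
col 3: top cell = 'X' → FULL
col 4: top cell = 'O' → FULL
col 5: top cell = 'X' → FULL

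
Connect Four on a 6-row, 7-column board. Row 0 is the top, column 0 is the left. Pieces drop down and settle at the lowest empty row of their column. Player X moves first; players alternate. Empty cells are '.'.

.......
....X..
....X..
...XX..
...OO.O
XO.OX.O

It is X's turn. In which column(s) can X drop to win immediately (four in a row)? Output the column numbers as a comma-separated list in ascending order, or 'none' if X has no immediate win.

Answer: 4

Derivation:
col 0: drop X → no win
col 1: drop X → no win
col 2: drop X → no win
col 3: drop X → no win
col 4: drop X → WIN!
col 5: drop X → no win
col 6: drop X → no win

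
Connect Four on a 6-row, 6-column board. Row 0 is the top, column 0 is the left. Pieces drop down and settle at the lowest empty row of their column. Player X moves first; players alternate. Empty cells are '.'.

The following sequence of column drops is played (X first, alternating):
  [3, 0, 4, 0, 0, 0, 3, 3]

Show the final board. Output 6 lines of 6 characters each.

Answer: ......
......
O.....
X..O..
O..X..
O..XX.

Derivation:
Move 1: X drops in col 3, lands at row 5
Move 2: O drops in col 0, lands at row 5
Move 3: X drops in col 4, lands at row 5
Move 4: O drops in col 0, lands at row 4
Move 5: X drops in col 0, lands at row 3
Move 6: O drops in col 0, lands at row 2
Move 7: X drops in col 3, lands at row 4
Move 8: O drops in col 3, lands at row 3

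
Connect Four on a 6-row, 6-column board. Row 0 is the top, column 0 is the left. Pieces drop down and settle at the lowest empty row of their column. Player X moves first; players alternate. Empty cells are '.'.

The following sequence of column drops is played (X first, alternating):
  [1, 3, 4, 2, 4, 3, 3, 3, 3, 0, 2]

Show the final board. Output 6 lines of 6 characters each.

Answer: ......
...X..
...O..
...X..
..XOX.
OXOOX.

Derivation:
Move 1: X drops in col 1, lands at row 5
Move 2: O drops in col 3, lands at row 5
Move 3: X drops in col 4, lands at row 5
Move 4: O drops in col 2, lands at row 5
Move 5: X drops in col 4, lands at row 4
Move 6: O drops in col 3, lands at row 4
Move 7: X drops in col 3, lands at row 3
Move 8: O drops in col 3, lands at row 2
Move 9: X drops in col 3, lands at row 1
Move 10: O drops in col 0, lands at row 5
Move 11: X drops in col 2, lands at row 4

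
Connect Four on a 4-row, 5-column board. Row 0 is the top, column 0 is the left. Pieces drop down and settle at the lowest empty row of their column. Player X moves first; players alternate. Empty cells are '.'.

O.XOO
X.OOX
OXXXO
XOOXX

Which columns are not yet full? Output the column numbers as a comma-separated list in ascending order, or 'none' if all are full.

Answer: 1

Derivation:
col 0: top cell = 'O' → FULL
col 1: top cell = '.' → open
col 2: top cell = 'X' → FULL
col 3: top cell = 'O' → FULL
col 4: top cell = 'O' → FULL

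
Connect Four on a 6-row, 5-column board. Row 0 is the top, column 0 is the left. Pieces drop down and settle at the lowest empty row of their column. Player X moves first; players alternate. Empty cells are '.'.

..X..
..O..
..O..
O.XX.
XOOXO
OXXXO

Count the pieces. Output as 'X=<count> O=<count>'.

X=8 O=8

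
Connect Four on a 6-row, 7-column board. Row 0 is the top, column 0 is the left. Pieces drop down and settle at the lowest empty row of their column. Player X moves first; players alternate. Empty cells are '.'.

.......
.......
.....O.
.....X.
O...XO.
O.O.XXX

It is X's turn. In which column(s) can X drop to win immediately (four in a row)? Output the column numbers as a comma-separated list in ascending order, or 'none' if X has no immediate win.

Answer: 3

Derivation:
col 0: drop X → no win
col 1: drop X → no win
col 2: drop X → no win
col 3: drop X → WIN!
col 4: drop X → no win
col 5: drop X → no win
col 6: drop X → no win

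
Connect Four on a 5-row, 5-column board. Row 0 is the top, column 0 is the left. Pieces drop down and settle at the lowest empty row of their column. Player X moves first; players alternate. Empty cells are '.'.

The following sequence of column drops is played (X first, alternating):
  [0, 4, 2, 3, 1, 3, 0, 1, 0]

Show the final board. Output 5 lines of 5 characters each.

Answer: .....
.....
X....
XO.O.
XXXOO

Derivation:
Move 1: X drops in col 0, lands at row 4
Move 2: O drops in col 4, lands at row 4
Move 3: X drops in col 2, lands at row 4
Move 4: O drops in col 3, lands at row 4
Move 5: X drops in col 1, lands at row 4
Move 6: O drops in col 3, lands at row 3
Move 7: X drops in col 0, lands at row 3
Move 8: O drops in col 1, lands at row 3
Move 9: X drops in col 0, lands at row 2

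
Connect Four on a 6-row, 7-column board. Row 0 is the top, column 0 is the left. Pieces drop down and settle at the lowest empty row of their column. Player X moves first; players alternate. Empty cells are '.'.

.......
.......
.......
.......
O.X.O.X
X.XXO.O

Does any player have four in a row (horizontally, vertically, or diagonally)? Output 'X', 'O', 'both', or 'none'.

none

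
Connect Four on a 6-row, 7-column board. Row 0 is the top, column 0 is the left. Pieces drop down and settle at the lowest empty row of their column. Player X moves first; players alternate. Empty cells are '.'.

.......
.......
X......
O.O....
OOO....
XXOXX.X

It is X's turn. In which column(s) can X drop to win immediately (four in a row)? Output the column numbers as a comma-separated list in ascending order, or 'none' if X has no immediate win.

Answer: 5

Derivation:
col 0: drop X → no win
col 1: drop X → no win
col 2: drop X → no win
col 3: drop X → no win
col 4: drop X → no win
col 5: drop X → WIN!
col 6: drop X → no win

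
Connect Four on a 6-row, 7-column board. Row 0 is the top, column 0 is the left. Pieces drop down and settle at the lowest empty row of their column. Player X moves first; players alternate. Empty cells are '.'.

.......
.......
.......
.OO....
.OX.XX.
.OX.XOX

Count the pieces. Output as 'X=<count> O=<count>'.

X=6 O=5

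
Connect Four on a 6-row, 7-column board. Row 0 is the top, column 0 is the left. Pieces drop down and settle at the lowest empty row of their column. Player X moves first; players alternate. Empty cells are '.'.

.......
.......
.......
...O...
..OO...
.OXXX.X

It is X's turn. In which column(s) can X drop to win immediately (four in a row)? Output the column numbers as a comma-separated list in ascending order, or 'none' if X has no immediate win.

col 0: drop X → no win
col 1: drop X → no win
col 2: drop X → no win
col 3: drop X → no win
col 4: drop X → no win
col 5: drop X → WIN!
col 6: drop X → no win

Answer: 5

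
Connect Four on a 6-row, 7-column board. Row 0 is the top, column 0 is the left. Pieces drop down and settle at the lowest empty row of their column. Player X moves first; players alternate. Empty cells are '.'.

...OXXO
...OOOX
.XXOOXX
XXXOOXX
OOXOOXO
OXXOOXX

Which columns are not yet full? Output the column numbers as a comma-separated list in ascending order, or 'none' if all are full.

Answer: 0,1,2

Derivation:
col 0: top cell = '.' → open
col 1: top cell = '.' → open
col 2: top cell = '.' → open
col 3: top cell = 'O' → FULL
col 4: top cell = 'X' → FULL
col 5: top cell = 'X' → FULL
col 6: top cell = 'O' → FULL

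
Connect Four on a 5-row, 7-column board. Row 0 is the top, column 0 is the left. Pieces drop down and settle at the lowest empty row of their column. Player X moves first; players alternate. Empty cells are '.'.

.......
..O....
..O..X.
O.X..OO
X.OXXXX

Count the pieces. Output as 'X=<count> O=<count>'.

X=7 O=6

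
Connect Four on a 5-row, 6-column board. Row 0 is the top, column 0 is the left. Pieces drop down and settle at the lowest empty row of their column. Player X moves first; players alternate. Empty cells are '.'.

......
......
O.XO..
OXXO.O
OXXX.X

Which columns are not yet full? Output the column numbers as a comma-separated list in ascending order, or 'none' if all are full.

col 0: top cell = '.' → open
col 1: top cell = '.' → open
col 2: top cell = '.' → open
col 3: top cell = '.' → open
col 4: top cell = '.' → open
col 5: top cell = '.' → open

Answer: 0,1,2,3,4,5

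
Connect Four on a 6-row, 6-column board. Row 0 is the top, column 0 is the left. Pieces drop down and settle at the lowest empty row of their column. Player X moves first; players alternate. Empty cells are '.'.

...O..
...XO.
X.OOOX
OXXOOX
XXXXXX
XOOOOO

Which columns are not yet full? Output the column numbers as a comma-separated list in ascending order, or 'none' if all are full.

Answer: 0,1,2,4,5

Derivation:
col 0: top cell = '.' → open
col 1: top cell = '.' → open
col 2: top cell = '.' → open
col 3: top cell = 'O' → FULL
col 4: top cell = '.' → open
col 5: top cell = '.' → open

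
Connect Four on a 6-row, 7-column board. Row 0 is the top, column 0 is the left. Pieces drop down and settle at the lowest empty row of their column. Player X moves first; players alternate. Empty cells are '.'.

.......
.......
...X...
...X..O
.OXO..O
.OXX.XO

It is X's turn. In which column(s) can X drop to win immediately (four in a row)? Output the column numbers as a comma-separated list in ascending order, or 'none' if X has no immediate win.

col 0: drop X → no win
col 1: drop X → no win
col 2: drop X → no win
col 3: drop X → no win
col 4: drop X → WIN!
col 5: drop X → no win
col 6: drop X → no win

Answer: 4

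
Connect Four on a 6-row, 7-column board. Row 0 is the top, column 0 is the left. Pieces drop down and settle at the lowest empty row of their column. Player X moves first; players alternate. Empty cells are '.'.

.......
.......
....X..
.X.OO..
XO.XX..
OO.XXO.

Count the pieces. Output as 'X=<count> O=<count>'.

X=7 O=6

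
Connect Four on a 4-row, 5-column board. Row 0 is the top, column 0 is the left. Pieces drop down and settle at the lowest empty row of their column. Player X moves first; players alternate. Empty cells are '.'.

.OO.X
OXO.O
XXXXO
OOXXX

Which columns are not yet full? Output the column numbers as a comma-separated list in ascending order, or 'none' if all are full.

Answer: 0,3

Derivation:
col 0: top cell = '.' → open
col 1: top cell = 'O' → FULL
col 2: top cell = 'O' → FULL
col 3: top cell = '.' → open
col 4: top cell = 'X' → FULL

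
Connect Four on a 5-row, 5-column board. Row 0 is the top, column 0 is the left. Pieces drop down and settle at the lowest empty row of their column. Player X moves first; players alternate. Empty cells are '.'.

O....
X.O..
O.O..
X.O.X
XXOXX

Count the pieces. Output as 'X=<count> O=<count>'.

X=7 O=6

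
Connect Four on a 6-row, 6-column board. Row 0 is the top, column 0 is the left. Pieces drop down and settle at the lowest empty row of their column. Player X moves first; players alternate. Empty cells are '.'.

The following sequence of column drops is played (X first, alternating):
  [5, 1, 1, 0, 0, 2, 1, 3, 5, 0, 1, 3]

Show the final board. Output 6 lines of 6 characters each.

Answer: ......
......
.X....
OX....
XX.O.X
OOOO.X

Derivation:
Move 1: X drops in col 5, lands at row 5
Move 2: O drops in col 1, lands at row 5
Move 3: X drops in col 1, lands at row 4
Move 4: O drops in col 0, lands at row 5
Move 5: X drops in col 0, lands at row 4
Move 6: O drops in col 2, lands at row 5
Move 7: X drops in col 1, lands at row 3
Move 8: O drops in col 3, lands at row 5
Move 9: X drops in col 5, lands at row 4
Move 10: O drops in col 0, lands at row 3
Move 11: X drops in col 1, lands at row 2
Move 12: O drops in col 3, lands at row 4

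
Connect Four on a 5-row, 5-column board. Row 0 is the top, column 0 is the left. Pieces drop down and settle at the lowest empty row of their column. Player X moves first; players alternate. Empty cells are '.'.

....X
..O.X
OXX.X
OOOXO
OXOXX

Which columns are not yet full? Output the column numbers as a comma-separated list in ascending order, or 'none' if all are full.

Answer: 0,1,2,3

Derivation:
col 0: top cell = '.' → open
col 1: top cell = '.' → open
col 2: top cell = '.' → open
col 3: top cell = '.' → open
col 4: top cell = 'X' → FULL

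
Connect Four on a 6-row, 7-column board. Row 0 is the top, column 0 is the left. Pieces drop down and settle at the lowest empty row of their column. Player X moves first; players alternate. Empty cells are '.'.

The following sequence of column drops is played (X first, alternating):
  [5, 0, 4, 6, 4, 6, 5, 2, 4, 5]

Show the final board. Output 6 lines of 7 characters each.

Move 1: X drops in col 5, lands at row 5
Move 2: O drops in col 0, lands at row 5
Move 3: X drops in col 4, lands at row 5
Move 4: O drops in col 6, lands at row 5
Move 5: X drops in col 4, lands at row 4
Move 6: O drops in col 6, lands at row 4
Move 7: X drops in col 5, lands at row 4
Move 8: O drops in col 2, lands at row 5
Move 9: X drops in col 4, lands at row 3
Move 10: O drops in col 5, lands at row 3

Answer: .......
.......
.......
....XO.
....XXO
O.O.XXO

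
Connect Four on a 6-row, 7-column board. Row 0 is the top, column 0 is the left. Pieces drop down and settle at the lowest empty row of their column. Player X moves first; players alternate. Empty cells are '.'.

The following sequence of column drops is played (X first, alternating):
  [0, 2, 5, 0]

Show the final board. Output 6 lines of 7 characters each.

Answer: .......
.......
.......
.......
O......
X.O..X.

Derivation:
Move 1: X drops in col 0, lands at row 5
Move 2: O drops in col 2, lands at row 5
Move 3: X drops in col 5, lands at row 5
Move 4: O drops in col 0, lands at row 4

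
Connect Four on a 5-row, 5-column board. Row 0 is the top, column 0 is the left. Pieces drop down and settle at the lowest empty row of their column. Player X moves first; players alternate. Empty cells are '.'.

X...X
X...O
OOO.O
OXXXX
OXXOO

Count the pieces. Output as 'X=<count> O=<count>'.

X=9 O=9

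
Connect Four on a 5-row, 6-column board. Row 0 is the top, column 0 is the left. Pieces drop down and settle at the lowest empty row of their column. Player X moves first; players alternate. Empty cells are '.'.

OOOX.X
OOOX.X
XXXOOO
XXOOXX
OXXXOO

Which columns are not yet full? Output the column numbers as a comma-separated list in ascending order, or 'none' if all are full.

Answer: 4

Derivation:
col 0: top cell = 'O' → FULL
col 1: top cell = 'O' → FULL
col 2: top cell = 'O' → FULL
col 3: top cell = 'X' → FULL
col 4: top cell = '.' → open
col 5: top cell = 'X' → FULL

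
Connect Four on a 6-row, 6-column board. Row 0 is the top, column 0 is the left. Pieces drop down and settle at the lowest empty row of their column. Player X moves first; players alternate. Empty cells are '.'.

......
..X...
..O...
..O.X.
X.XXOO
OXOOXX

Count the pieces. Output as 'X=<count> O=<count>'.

X=8 O=7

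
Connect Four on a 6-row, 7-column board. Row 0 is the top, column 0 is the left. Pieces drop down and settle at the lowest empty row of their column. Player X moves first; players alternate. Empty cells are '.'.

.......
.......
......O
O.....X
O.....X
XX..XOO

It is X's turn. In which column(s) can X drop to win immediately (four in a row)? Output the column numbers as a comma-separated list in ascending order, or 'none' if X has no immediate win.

Answer: none

Derivation:
col 0: drop X → no win
col 1: drop X → no win
col 2: drop X → no win
col 3: drop X → no win
col 4: drop X → no win
col 5: drop X → no win
col 6: drop X → no win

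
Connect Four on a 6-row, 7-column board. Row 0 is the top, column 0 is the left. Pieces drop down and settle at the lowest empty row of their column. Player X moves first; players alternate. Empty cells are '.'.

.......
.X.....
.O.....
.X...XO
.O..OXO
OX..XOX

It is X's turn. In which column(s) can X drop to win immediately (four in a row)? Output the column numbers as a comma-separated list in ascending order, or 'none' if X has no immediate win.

col 0: drop X → no win
col 1: drop X → no win
col 2: drop X → no win
col 3: drop X → no win
col 4: drop X → no win
col 5: drop X → no win
col 6: drop X → no win

Answer: none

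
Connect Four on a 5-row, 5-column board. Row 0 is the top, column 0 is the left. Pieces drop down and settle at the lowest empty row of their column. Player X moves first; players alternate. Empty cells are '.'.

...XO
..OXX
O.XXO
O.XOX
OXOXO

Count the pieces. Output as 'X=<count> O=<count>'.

X=9 O=9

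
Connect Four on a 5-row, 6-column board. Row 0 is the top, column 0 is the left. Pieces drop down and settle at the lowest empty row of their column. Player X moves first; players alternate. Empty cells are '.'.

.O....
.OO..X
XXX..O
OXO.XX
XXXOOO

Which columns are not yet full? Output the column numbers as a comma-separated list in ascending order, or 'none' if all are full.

Answer: 0,2,3,4,5

Derivation:
col 0: top cell = '.' → open
col 1: top cell = 'O' → FULL
col 2: top cell = '.' → open
col 3: top cell = '.' → open
col 4: top cell = '.' → open
col 5: top cell = '.' → open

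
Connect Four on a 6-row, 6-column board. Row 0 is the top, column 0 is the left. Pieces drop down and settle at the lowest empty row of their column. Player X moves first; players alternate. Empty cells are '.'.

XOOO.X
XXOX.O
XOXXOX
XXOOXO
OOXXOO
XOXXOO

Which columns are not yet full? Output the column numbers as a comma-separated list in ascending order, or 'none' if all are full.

col 0: top cell = 'X' → FULL
col 1: top cell = 'O' → FULL
col 2: top cell = 'O' → FULL
col 3: top cell = 'O' → FULL
col 4: top cell = '.' → open
col 5: top cell = 'X' → FULL

Answer: 4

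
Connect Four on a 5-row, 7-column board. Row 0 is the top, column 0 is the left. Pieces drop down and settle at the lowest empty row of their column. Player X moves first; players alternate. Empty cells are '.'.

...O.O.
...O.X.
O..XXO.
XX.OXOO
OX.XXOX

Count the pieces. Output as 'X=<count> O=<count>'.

X=10 O=10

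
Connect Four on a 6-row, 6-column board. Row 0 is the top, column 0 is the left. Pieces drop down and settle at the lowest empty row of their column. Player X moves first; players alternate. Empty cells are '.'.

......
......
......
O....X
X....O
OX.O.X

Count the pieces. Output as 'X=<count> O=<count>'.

X=4 O=4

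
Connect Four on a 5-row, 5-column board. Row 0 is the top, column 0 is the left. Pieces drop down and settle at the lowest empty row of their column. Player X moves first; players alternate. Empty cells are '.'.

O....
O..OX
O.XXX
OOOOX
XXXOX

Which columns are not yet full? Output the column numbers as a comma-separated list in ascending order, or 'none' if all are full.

Answer: 1,2,3,4

Derivation:
col 0: top cell = 'O' → FULL
col 1: top cell = '.' → open
col 2: top cell = '.' → open
col 3: top cell = '.' → open
col 4: top cell = '.' → open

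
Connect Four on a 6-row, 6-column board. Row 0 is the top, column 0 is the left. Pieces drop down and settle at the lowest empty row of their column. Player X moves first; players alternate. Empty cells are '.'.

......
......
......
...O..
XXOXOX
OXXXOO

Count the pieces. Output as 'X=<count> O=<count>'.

X=7 O=6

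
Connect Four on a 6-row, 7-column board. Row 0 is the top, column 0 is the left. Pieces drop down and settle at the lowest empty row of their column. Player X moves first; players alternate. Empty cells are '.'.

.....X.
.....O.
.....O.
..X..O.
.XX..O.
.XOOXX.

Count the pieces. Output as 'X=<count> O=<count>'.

X=7 O=6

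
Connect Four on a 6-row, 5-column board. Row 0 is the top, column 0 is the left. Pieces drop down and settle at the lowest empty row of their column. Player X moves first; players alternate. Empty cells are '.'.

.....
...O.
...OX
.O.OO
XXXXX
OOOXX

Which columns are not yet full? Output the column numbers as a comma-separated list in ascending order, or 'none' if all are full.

col 0: top cell = '.' → open
col 1: top cell = '.' → open
col 2: top cell = '.' → open
col 3: top cell = '.' → open
col 4: top cell = '.' → open

Answer: 0,1,2,3,4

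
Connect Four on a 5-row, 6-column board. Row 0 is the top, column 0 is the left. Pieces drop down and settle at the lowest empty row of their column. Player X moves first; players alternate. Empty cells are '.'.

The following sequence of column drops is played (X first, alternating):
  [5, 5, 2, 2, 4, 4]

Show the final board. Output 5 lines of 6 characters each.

Move 1: X drops in col 5, lands at row 4
Move 2: O drops in col 5, lands at row 3
Move 3: X drops in col 2, lands at row 4
Move 4: O drops in col 2, lands at row 3
Move 5: X drops in col 4, lands at row 4
Move 6: O drops in col 4, lands at row 3

Answer: ......
......
......
..O.OO
..X.XX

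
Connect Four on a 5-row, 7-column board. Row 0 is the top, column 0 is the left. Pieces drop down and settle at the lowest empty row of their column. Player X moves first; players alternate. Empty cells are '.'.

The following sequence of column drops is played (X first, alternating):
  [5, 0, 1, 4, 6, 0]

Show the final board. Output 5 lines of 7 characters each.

Answer: .......
.......
.......
O......
OX..OXX

Derivation:
Move 1: X drops in col 5, lands at row 4
Move 2: O drops in col 0, lands at row 4
Move 3: X drops in col 1, lands at row 4
Move 4: O drops in col 4, lands at row 4
Move 5: X drops in col 6, lands at row 4
Move 6: O drops in col 0, lands at row 3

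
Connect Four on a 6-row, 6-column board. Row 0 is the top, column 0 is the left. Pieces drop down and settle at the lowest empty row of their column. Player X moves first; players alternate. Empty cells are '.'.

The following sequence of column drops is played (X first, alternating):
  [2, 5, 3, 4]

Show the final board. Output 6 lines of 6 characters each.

Move 1: X drops in col 2, lands at row 5
Move 2: O drops in col 5, lands at row 5
Move 3: X drops in col 3, lands at row 5
Move 4: O drops in col 4, lands at row 5

Answer: ......
......
......
......
......
..XXOO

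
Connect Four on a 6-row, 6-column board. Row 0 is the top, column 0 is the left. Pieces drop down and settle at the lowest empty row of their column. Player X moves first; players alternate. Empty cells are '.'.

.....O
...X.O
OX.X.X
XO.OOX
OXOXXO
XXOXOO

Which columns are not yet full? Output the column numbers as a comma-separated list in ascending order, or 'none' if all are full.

col 0: top cell = '.' → open
col 1: top cell = '.' → open
col 2: top cell = '.' → open
col 3: top cell = '.' → open
col 4: top cell = '.' → open
col 5: top cell = 'O' → FULL

Answer: 0,1,2,3,4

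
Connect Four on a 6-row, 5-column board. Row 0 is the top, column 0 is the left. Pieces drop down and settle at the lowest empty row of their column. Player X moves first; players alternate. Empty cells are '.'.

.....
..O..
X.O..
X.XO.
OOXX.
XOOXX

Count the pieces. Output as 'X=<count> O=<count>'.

X=8 O=7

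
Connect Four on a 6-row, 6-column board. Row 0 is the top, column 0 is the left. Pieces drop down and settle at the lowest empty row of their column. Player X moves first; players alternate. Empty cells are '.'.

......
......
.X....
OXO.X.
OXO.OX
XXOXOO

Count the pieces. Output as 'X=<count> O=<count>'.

X=8 O=8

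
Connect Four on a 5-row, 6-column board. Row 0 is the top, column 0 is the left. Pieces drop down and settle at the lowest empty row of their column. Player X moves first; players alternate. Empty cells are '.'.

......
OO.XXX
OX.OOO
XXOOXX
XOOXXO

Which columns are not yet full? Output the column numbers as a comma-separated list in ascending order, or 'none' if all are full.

col 0: top cell = '.' → open
col 1: top cell = '.' → open
col 2: top cell = '.' → open
col 3: top cell = '.' → open
col 4: top cell = '.' → open
col 5: top cell = '.' → open

Answer: 0,1,2,3,4,5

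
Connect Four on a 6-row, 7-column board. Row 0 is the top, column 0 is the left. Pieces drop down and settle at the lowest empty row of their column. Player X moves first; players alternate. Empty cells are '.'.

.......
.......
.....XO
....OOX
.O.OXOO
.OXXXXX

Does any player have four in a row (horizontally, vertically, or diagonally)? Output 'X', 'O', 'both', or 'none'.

X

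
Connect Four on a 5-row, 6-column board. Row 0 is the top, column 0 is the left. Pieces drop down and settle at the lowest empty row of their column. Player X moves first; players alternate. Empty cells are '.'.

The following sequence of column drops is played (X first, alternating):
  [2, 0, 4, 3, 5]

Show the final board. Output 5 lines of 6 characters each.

Answer: ......
......
......
......
O.XOXX

Derivation:
Move 1: X drops in col 2, lands at row 4
Move 2: O drops in col 0, lands at row 4
Move 3: X drops in col 4, lands at row 4
Move 4: O drops in col 3, lands at row 4
Move 5: X drops in col 5, lands at row 4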